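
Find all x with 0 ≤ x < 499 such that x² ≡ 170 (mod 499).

121, 378

Since 499 ≡ 3 (mod 4), a square root of 170 is 170^((499+1)/4) = 170^125 mod 499.
Repeated squaring: 170^2≡457, 170^4≡267, 170^8≡431, 170^16≡133, 170^32≡224, 170^64≡276 (mod 499).
170^125 = 170^(64+32+16+8+4+1) ≡ 121 (mod 499).
Check: 121² = 14641 ≡ 170 (mod 499). The two roots are 121 and 378.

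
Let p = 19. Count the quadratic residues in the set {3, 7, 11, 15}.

2

(3/19) = -1 → non-residue.
(7/19) = +1 → QR.
(11/19) = +1 → QR.
(15/19) = -1 → non-residue.
Total quadratic residues among the 4: 2.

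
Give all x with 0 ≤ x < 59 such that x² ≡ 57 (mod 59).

23, 36

Since 59 ≡ 3 (mod 4), a square root of 57 is 57^((59+1)/4) = 57^15 mod 59.
Repeated squaring: 57^2≡4, 57^4≡16, 57^8≡20 (mod 59).
57^15 = 57^(8+4+2+1) ≡ 36 (mod 59).
Check: 36² = 1296 ≡ 57 (mod 59). The two roots are 23 and 36.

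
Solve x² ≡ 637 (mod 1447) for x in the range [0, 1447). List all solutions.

Since 1447 ≡ 3 (mod 4), a square root of 637 is 637^((1447+1)/4) = 637^362 mod 1447.
Repeated squaring: 637^2≡609, 637^4≡449, 637^8≡468, 637^16≡527, 637^32≡1352, 637^64≡343, 637^128≡442, 637^256≡19 (mod 1447).
637^362 = 637^(256+64+32+8+2) ≡ 682 (mod 1447).
Check: 682² = 465124 ≡ 637 (mod 1447). The two roots are 682 and 765.

682, 765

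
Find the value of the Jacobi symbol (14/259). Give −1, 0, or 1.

Pull out 2: since 259 ≡ 3 (mod 8), (2/259) = -1.
Reciprocity: 7 ≡ 3 and 259 ≡ 3 (mod 4), so (7/259) = −(259/7).
Reduce top mod 7: now compute (0/7).
Top reduces to 0: gcd > 1, so the symbol is 0.

0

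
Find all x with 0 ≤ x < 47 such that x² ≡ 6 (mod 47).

10, 37

Since 47 ≡ 3 (mod 4), a square root of 6 is 6^((47+1)/4) = 6^12 mod 47.
Repeated squaring: 6^2≡36, 6^4≡27, 6^8≡24 (mod 47).
6^12 = 6^(8+4) ≡ 37 (mod 47).
Check: 37² = 1369 ≡ 6 (mod 47). The two roots are 10 and 37.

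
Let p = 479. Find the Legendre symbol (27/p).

Euler's criterion: (27/479) ≡ 27^239 (mod 479).
27^2 ≡ 250 (mod 479)
27^4 ≡ 230 (mod 479)
27^8 ≡ 210 (mod 479)
27^16 ≡ 32 (mod 479)
27^32 ≡ 66 (mod 479)
27^64 ≡ 45 (mod 479)
27^128 ≡ 109 (mod 479)
27^239 = 27^(128+64+32+8+4+2+1) ≡ 1 (mod 479).
Result is 1, so (27/479) = 1.

1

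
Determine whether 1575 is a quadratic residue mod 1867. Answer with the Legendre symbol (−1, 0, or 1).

1

Reciprocity: 1575 ≡ 3 and 1867 ≡ 3 (mod 4), so (1575/1867) = −(1867/1575).
Reduce top mod 1575: now compute (292/1575).
Pull out 2^2: since 1575 ≡ 7 (mod 8), (2/1575) = +1, so (2/1575)^2 = +1.
Reciprocity: 73 ≡ 1 and 1575 ≡ 3 (mod 4), so (73/1575) = +(1575/73).
Reduce top mod 73: now compute (42/73).
Pull out 2: since 73 ≡ 1 (mod 8), (2/73) = +1.
Reciprocity: 21 ≡ 1 and 73 ≡ 1 (mod 4), so (21/73) = +(73/21).
Reduce top mod 21: now compute (10/21).
Pull out 2: since 21 ≡ 5 (mod 8), (2/21) = -1.
Reciprocity: 5 ≡ 1 and 21 ≡ 1 (mod 4), so (5/21) = +(21/5).
Reduce top mod 5: now compute (1/5).
Reached (1/5) = 1. Collecting the sign flips along the way, the symbol is +1.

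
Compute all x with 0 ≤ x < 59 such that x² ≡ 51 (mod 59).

13, 46

Since 59 ≡ 3 (mod 4), a square root of 51 is 51^((59+1)/4) = 51^15 mod 59.
Repeated squaring: 51^2≡5, 51^4≡25, 51^8≡35 (mod 59).
51^15 = 51^(8+4+2+1) ≡ 46 (mod 59).
Check: 46² = 2116 ≡ 51 (mod 59). The two roots are 13 and 46.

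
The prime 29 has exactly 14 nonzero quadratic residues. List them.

Square k = 1,…,14 (k and 29−k give the same square):
1²=1, 2²=4, 3²=9, 4²=16, 5²=25, 6²≡7, 7²≡20, 8²≡6, 9²≡23, 10²≡13, 11²≡5, 12²≡28, 13²≡24, 14²≡22 (mod 29).
So the quadratic residues mod 29 are {1, 4, 5, 6, 7, 9, 13, 16, 20, 22, 23, 24, 25, 28}.

1 4 5 6 7 9 13 16 20 22 23 24 25 28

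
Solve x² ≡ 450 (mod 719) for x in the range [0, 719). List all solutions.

173, 546

Since 719 ≡ 3 (mod 4), a square root of 450 is 450^((719+1)/4) = 450^180 mod 719.
Repeated squaring: 450^2≡461, 450^4≡416, 450^8≡496, 450^16≡118, 450^32≡263, 450^64≡145, 450^128≡174 (mod 719).
450^180 = 450^(128+32+16+4) ≡ 546 (mod 719).
Check: 546² = 298116 ≡ 450 (mod 719). The two roots are 173 and 546.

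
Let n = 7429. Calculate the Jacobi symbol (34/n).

0

Pull out 2: since 7429 ≡ 5 (mod 8), (2/7429) = -1.
Reciprocity: 17 ≡ 1 and 7429 ≡ 1 (mod 4), so (17/7429) = +(7429/17).
Reduce top mod 17: now compute (0/17).
Top reduces to 0: gcd > 1, so the symbol is 0.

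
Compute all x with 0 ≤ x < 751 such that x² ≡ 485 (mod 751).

Since 751 ≡ 3 (mod 4), a square root of 485 is 485^((751+1)/4) = 485^188 mod 751.
Repeated squaring: 485^2≡162, 485^4≡710, 485^8≡179, 485^16≡499, 485^32≡420, 485^64≡666, 485^128≡466 (mod 751).
485^188 = 485^(128+32+16+8+4) ≡ 325 (mod 751).
Check: 325² = 105625 ≡ 485 (mod 751). The two roots are 325 and 426.

325, 426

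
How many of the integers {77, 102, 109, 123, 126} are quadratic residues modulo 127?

(77/127) = -1 → non-residue.
(102/127) = -1 → non-residue.
(109/127) = -1 → non-residue.
(123/127) = -1 → non-residue.
(126/127) = -1 → non-residue.
Total quadratic residues among the 5: 0.

0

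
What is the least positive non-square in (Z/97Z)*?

5

(2/97) = +1, so 2 is a residue.
(3/97) = +1, so 3 is a residue.
(4/97) = +1, so 4 is a residue.
(5/97) = −1, so 5 is the smallest positive non-residue mod 97.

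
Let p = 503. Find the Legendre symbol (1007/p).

1

First reduce: 1007 ≡ 1 (mod 503).
Reached (1/503) = 1. Collecting the sign flips along the way, the symbol is +1.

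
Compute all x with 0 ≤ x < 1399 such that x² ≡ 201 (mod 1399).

40, 1359

Since 1399 ≡ 3 (mod 4), a square root of 201 is 201^((1399+1)/4) = 201^350 mod 1399.
Repeated squaring: 201^2≡1229, 201^4≡920, 201^8≡5, 201^16≡25, 201^32≡625, 201^64≡304, 201^128≡82, 201^256≡1128 (mod 1399).
201^350 = 201^(256+64+16+8+4+2) ≡ 40 (mod 1399).
Check: 40² = 1600 ≡ 201 (mod 1399). The two roots are 40 and 1359.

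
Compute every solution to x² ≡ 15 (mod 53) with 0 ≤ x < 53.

53 ≡ 1 (mod 4), so we find a root by search.
Trying successive values, 11² = 121 ≡ 15 (mod 53). The other root is 53 − 11 = 42.

11, 42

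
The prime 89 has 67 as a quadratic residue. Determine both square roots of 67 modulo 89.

44, 45

89 ≡ 1 (mod 4), so we find a root by search.
Trying successive values, 44² = 1936 ≡ 67 (mod 89). The other root is 89 − 44 = 45.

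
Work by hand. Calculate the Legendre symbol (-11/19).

-1

First reduce: -11 ≡ 8 (mod 19).
Pull out 2^3: since 19 ≡ 3 (mod 8), (2/19) = -1, so (2/19)^3 = -1.
Reached (1/19) = 1. Collecting the sign flips along the way, the symbol is -1.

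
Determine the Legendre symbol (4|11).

1

Pull out 2^2: since 11 ≡ 3 (mod 8), (2/11) = -1, so (2/11)^2 = +1.
Reached (1/11) = 1. Collecting the sign flips along the way, the symbol is +1.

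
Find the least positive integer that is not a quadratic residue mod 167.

(2/167) = +1, so 2 is a residue.
(3/167) = +1, so 3 is a residue.
(4/167) = +1, so 4 is a residue.
(5/167) = −1, so 5 is the smallest positive non-residue mod 167.

5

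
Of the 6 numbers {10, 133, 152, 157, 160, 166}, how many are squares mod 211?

0

(10/211) = -1 → non-residue.
(133/211) = -1 → non-residue.
(152/211) = -1 → non-residue.
(157/211) = -1 → non-residue.
(160/211) = -1 → non-residue.
(166/211) = -1 → non-residue.
Total quadratic residues among the 6: 0.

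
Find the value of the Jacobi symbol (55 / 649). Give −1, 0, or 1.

Reciprocity: 55 ≡ 3 and 649 ≡ 1 (mod 4), so (55/649) = +(649/55).
Reduce top mod 55: now compute (44/55).
Pull out 2^2: since 55 ≡ 7 (mod 8), (2/55) = +1, so (2/55)^2 = +1.
Reciprocity: 11 ≡ 3 and 55 ≡ 3 (mod 4), so (11/55) = −(55/11).
Reduce top mod 11: now compute (0/11).
Top reduces to 0: gcd > 1, so the symbol is 0.

0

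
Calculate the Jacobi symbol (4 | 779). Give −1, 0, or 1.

Pull out 2^2: since 779 ≡ 3 (mod 8), (2/779) = -1, so (2/779)^2 = +1.
Reached (1/779) = 1. Collecting the sign flips along the way, the symbol is +1.

1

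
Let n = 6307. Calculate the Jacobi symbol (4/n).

1

Pull out 2^2: since 6307 ≡ 3 (mod 8), (2/6307) = -1, so (2/6307)^2 = +1.
Reached (1/6307) = 1. Collecting the sign flips along the way, the symbol is +1.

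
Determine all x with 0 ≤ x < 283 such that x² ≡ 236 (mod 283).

Since 283 ≡ 3 (mod 4), a square root of 236 is 236^((283+1)/4) = 236^71 mod 283.
Repeated squaring: 236^2≡228, 236^4≡195, 236^8≡103, 236^16≡138, 236^32≡83, 236^64≡97 (mod 283).
236^71 = 236^(64+4+2+1) ≡ 233 (mod 283).
Check: 233² = 54289 ≡ 236 (mod 283). The two roots are 50 and 233.

50, 233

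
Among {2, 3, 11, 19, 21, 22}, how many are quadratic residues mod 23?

2

(2/23) = +1 → QR.
(3/23) = +1 → QR.
(11/23) = -1 → non-residue.
(19/23) = -1 → non-residue.
(21/23) = -1 → non-residue.
(22/23) = -1 → non-residue.
Total quadratic residues among the 6: 2.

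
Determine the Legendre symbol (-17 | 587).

-1

First reduce: -17 ≡ 570 (mod 587).
Pull out 2: since 587 ≡ 3 (mod 8), (2/587) = -1.
Reciprocity: 285 ≡ 1 and 587 ≡ 3 (mod 4), so (285/587) = +(587/285).
Reduce top mod 285: now compute (17/285).
Reciprocity: 17 ≡ 1 and 285 ≡ 1 (mod 4), so (17/285) = +(285/17).
Reduce top mod 17: now compute (13/17).
Reciprocity: 13 ≡ 1 and 17 ≡ 1 (mod 4), so (13/17) = +(17/13).
Reduce top mod 13: now compute (4/13).
Pull out 2^2: since 13 ≡ 5 (mod 8), (2/13) = -1, so (2/13)^2 = +1.
Reached (1/13) = 1. Collecting the sign flips along the way, the symbol is -1.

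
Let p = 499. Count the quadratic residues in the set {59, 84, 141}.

(59/499) = -1 → non-residue.
(84/499) = +1 → QR.
(141/499) = -1 → non-residue.
Total quadratic residues among the 3: 1.

1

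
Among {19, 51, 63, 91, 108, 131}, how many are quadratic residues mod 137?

2

(19/137) = +1 → QR.
(51/137) = -1 → non-residue.
(63/137) = +1 → QR.
(91/137) = -1 → non-residue.
(108/137) = -1 → non-residue.
(131/137) = -1 → non-residue.
Total quadratic residues among the 6: 2.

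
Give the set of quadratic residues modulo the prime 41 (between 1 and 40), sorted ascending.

1,2,4,5,8,9,10,16,18,20,21,23,25,31,32,33,36,37,39,40

Square k = 1,…,20 (k and 41−k give the same square):
1²=1, 2²=4, 3²=9, 4²=16, 5²=25, 6²=36, 7²≡8, 8²≡23, 9²≡40, 10²≡18, 11²≡39, 12²≡21, 13²≡5, 14²≡32, 15²≡20, 16²≡10, 17²≡2, 18²≡37, 19²≡33, 20²≡31 (mod 41).
So the quadratic residues mod 41 are {1, 2, 4, 5, 8, 9, 10, 16, 18, 20, 21, 23, 25, 31, 32, 33, 36, 37, 39, 40}.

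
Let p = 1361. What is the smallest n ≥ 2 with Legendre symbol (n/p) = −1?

(2/1361) = +1, so 2 is a residue.
(3/1361) = −1, so 3 is the smallest positive non-residue mod 1361.

3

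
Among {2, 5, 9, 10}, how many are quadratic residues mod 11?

(2/11) = -1 → non-residue.
(5/11) = +1 → QR.
(9/11) = +1 → QR.
(10/11) = -1 → non-residue.
Total quadratic residues among the 4: 2.

2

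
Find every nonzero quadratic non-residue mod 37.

Square k = 1,…,18 (k and 37−k give the same square):
1²=1, 2²=4, 3²=9, 4²=16, 5²=25, 6²=36, 7²≡12, 8²≡27, 9²≡7, 10²≡26, 11²≡10, 12²≡33, 13²≡21, 14²≡11, 15²≡3, 16²≡34, 17²≡30, 18²≡28 (mod 37).
The residues are {1, 3, 4, 7, 9, 10, 11, 12, 16, 21, 25, 26, 27, 28, 30, 33, 34, 36}; the non-residues are the remaining 18 nonzero classes.

2, 5, 6, 8, 13, 14, 15, 17, 18, 19, 20, 22, 23, 24, 29, 31, 32, 35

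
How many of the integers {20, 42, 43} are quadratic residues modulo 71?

2

(20/71) = +1 → QR.
(42/71) = -1 → non-residue.
(43/71) = +1 → QR.
Total quadratic residues among the 3: 2.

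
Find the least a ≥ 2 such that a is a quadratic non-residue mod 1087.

(2/1087) = +1, so 2 is a residue.
(3/1087) = −1, so 3 is the smallest positive non-residue mod 1087.

3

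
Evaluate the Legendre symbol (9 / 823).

1

Reciprocity: 9 ≡ 1 and 823 ≡ 3 (mod 4), so (9/823) = +(823/9).
Reduce top mod 9: now compute (4/9).
Pull out 2^2: since 9 ≡ 1 (mod 8), (2/9) = +1, so (2/9)^2 = +1.
Reached (1/9) = 1. Collecting the sign flips along the way, the symbol is +1.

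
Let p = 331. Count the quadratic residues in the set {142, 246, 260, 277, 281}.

1

(142/331) = -1 → non-residue.
(246/331) = -1 → non-residue.
(260/331) = -1 → non-residue.
(277/331) = -1 → non-residue.
(281/331) = +1 → QR.
Total quadratic residues among the 5: 1.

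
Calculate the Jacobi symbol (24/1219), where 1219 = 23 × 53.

1

Pull out 2^3: since 1219 ≡ 3 (mod 8), (2/1219) = -1, so (2/1219)^3 = -1.
Reciprocity: 3 ≡ 3 and 1219 ≡ 3 (mod 4), so (3/1219) = −(1219/3).
Reduce top mod 3: now compute (1/3).
Reached (1/3) = 1. Collecting the sign flips along the way, the symbol is +1.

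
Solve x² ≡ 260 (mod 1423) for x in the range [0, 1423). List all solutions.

Since 1423 ≡ 3 (mod 4), a square root of 260 is 260^((1423+1)/4) = 260^356 mod 1423.
Repeated squaring: 260^2≡719, 260^4≡412, 260^8≡407, 260^16≡581, 260^32≡310, 260^64≡759, 260^128≡1189, 260^256≡682 (mod 1423).
260^356 = 260^(256+64+32+4) ≡ 214 (mod 1423).
Check: 214² = 45796 ≡ 260 (mod 1423). The two roots are 214 and 1209.

214, 1209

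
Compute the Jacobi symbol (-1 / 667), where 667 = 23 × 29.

First reduce: -1 ≡ 666 (mod 667).
Pull out 2: since 667 ≡ 3 (mod 8), (2/667) = -1.
Reciprocity: 333 ≡ 1 and 667 ≡ 3 (mod 4), so (333/667) = +(667/333).
Reduce top mod 333: now compute (1/333).
Reached (1/333) = 1. Collecting the sign flips along the way, the symbol is -1.

-1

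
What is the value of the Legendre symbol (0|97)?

0

Top reduces to 0: gcd > 1, so the symbol is 0.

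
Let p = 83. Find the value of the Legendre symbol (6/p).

-1

Euler's criterion: (6/83) ≡ 6^41 (mod 83).
6^2 ≡ 36 (mod 83)
6^4 ≡ 51 (mod 83)
6^8 ≡ 28 (mod 83)
6^16 ≡ 37 (mod 83)
6^32 ≡ 41 (mod 83)
6^41 = 6^(32+8+1) ≡ 82 (mod 83).
Result is 82 ≡ −1, so (6/83) = −1.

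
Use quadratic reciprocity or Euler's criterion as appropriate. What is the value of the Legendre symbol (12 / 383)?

1

Pull out 2^2: since 383 ≡ 7 (mod 8), (2/383) = +1, so (2/383)^2 = +1.
Reciprocity: 3 ≡ 3 and 383 ≡ 3 (mod 4), so (3/383) = −(383/3).
Reduce top mod 3: now compute (2/3).
Pull out 2: since 3 ≡ 3 (mod 8), (2/3) = -1.
Reached (1/3) = 1. Collecting the sign flips along the way, the symbol is +1.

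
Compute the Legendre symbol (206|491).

Euler's criterion: (206/491) ≡ 206^245 (mod 491).
206^2 ≡ 210 (mod 491)
206^4 ≡ 401 (mod 491)
206^8 ≡ 244 (mod 491)
206^16 ≡ 125 (mod 491)
206^32 ≡ 404 (mod 491)
206^64 ≡ 204 (mod 491)
206^128 ≡ 372 (mod 491)
206^245 = 206^(128+64+32+16+4+1) ≡ 1 (mod 491).
Result is 1, so (206/491) = 1.

1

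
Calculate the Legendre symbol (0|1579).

0

Top reduces to 0: gcd > 1, so the symbol is 0.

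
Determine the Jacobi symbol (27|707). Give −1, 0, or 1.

1

Reciprocity: 27 ≡ 3 and 707 ≡ 3 (mod 4), so (27/707) = −(707/27).
Reduce top mod 27: now compute (5/27).
Reciprocity: 5 ≡ 1 and 27 ≡ 3 (mod 4), so (5/27) = +(27/5).
Reduce top mod 5: now compute (2/5).
Pull out 2: since 5 ≡ 5 (mod 8), (2/5) = -1.
Reached (1/5) = 1. Collecting the sign flips along the way, the symbol is +1.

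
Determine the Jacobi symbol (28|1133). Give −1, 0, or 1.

Pull out 2^2: since 1133 ≡ 5 (mod 8), (2/1133) = -1, so (2/1133)^2 = +1.
Reciprocity: 7 ≡ 3 and 1133 ≡ 1 (mod 4), so (7/1133) = +(1133/7).
Reduce top mod 7: now compute (6/7).
Pull out 2: since 7 ≡ 7 (mod 8), (2/7) = +1.
Reciprocity: 3 ≡ 3 and 7 ≡ 3 (mod 4), so (3/7) = −(7/3).
Reduce top mod 3: now compute (1/3).
Reached (1/3) = 1. Collecting the sign flips along the way, the symbol is -1.

-1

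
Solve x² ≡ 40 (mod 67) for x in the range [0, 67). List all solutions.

24, 43

Since 67 ≡ 3 (mod 4), a square root of 40 is 40^((67+1)/4) = 40^17 mod 67.
Repeated squaring: 40^2≡59, 40^4≡64, 40^8≡9, 40^16≡14 (mod 67).
40^17 = 40^(16+1) ≡ 24 (mod 67).
Check: 24² = 576 ≡ 40 (mod 67). The two roots are 24 and 43.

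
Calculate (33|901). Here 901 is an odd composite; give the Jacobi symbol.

-1

Reciprocity: 33 ≡ 1 and 901 ≡ 1 (mod 4), so (33/901) = +(901/33).
Reduce top mod 33: now compute (10/33).
Pull out 2: since 33 ≡ 1 (mod 8), (2/33) = +1.
Reciprocity: 5 ≡ 1 and 33 ≡ 1 (mod 4), so (5/33) = +(33/5).
Reduce top mod 5: now compute (3/5).
Reciprocity: 3 ≡ 3 and 5 ≡ 1 (mod 4), so (3/5) = +(5/3).
Reduce top mod 3: now compute (2/3).
Pull out 2: since 3 ≡ 3 (mod 8), (2/3) = -1.
Reached (1/3) = 1. Collecting the sign flips along the way, the symbol is -1.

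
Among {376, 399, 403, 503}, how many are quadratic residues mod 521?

3

(376/521) = +1 → QR.
(399/521) = -1 → non-residue.
(403/521) = +1 → QR.
(503/521) = +1 → QR.
Total quadratic residues among the 4: 3.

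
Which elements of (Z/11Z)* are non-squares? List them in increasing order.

2, 6, 7, 8, 10

Square k = 1,…,5 (k and 11−k give the same square):
1²=1, 2²=4, 3²=9, 4²≡5, 5²≡3 (mod 11).
The residues are {1, 3, 4, 5, 9}; the non-residues are the remaining 5 nonzero classes.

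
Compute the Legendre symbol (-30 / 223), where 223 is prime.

First reduce: -30 ≡ 193 (mod 223).
Reciprocity: 193 ≡ 1 and 223 ≡ 3 (mod 4), so (193/223) = +(223/193).
Reduce top mod 193: now compute (30/193).
Pull out 2: since 193 ≡ 1 (mod 8), (2/193) = +1.
Reciprocity: 15 ≡ 3 and 193 ≡ 1 (mod 4), so (15/193) = +(193/15).
Reduce top mod 15: now compute (13/15).
Reciprocity: 13 ≡ 1 and 15 ≡ 3 (mod 4), so (13/15) = +(15/13).
Reduce top mod 13: now compute (2/13).
Pull out 2: since 13 ≡ 5 (mod 8), (2/13) = -1.
Reached (1/13) = 1. Collecting the sign flips along the way, the symbol is -1.

-1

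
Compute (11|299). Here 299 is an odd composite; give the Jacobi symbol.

Reciprocity: 11 ≡ 3 and 299 ≡ 3 (mod 4), so (11/299) = −(299/11).
Reduce top mod 11: now compute (2/11).
Pull out 2: since 11 ≡ 3 (mod 8), (2/11) = -1.
Reached (1/11) = 1. Collecting the sign flips along the way, the symbol is +1.

1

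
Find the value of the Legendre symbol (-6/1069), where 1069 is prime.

First reduce: -6 ≡ 1063 (mod 1069).
Reciprocity: 1063 ≡ 3 and 1069 ≡ 1 (mod 4), so (1063/1069) = +(1069/1063).
Reduce top mod 1063: now compute (6/1063).
Pull out 2: since 1063 ≡ 7 (mod 8), (2/1063) = +1.
Reciprocity: 3 ≡ 3 and 1063 ≡ 3 (mod 4), so (3/1063) = −(1063/3).
Reduce top mod 3: now compute (1/3).
Reached (1/3) = 1. Collecting the sign flips along the way, the symbol is -1.

-1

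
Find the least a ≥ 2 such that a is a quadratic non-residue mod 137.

3

(2/137) = +1, so 2 is a residue.
(3/137) = −1, so 3 is the smallest positive non-residue mod 137.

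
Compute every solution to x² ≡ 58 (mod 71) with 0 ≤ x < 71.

22, 49

Since 71 ≡ 3 (mod 4), a square root of 58 is 58^((71+1)/4) = 58^18 mod 71.
Repeated squaring: 58^2≡27, 58^4≡19, 58^8≡6, 58^16≡36 (mod 71).
58^18 = 58^(16+2) ≡ 49 (mod 71).
Check: 49² = 2401 ≡ 58 (mod 71). The two roots are 22 and 49.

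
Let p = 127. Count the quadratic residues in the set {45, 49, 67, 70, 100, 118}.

3

(45/127) = -1 → non-residue.
(49/127) = +1 → QR.
(67/127) = -1 → non-residue.
(70/127) = +1 → QR.
(100/127) = +1 → QR.
(118/127) = -1 → non-residue.
Total quadratic residues among the 6: 3.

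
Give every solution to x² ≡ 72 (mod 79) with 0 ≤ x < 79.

Since 79 ≡ 3 (mod 4), a square root of 72 is 72^((79+1)/4) = 72^20 mod 79.
Repeated squaring: 72^2≡49, 72^4≡31, 72^8≡13, 72^16≡11 (mod 79).
72^20 = 72^(16+4) ≡ 25 (mod 79).
Check: 25² = 625 ≡ 72 (mod 79). The two roots are 25 and 54.

25, 54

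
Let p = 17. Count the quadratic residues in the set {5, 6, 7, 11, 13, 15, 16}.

3

(5/17) = -1 → non-residue.
(6/17) = -1 → non-residue.
(7/17) = -1 → non-residue.
(11/17) = -1 → non-residue.
(13/17) = +1 → QR.
(15/17) = +1 → QR.
(16/17) = +1 → QR.
Total quadratic residues among the 7: 3.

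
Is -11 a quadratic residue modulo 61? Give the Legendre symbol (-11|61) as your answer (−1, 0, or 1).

First reduce: -11 ≡ 50 (mod 61).
Pull out 2: since 61 ≡ 5 (mod 8), (2/61) = -1.
Reciprocity: 25 ≡ 1 and 61 ≡ 1 (mod 4), so (25/61) = +(61/25).
Reduce top mod 25: now compute (11/25).
Reciprocity: 11 ≡ 3 and 25 ≡ 1 (mod 4), so (11/25) = +(25/11).
Reduce top mod 11: now compute (3/11).
Reciprocity: 3 ≡ 3 and 11 ≡ 3 (mod 4), so (3/11) = −(11/3).
Reduce top mod 3: now compute (2/3).
Pull out 2: since 3 ≡ 3 (mod 8), (2/3) = -1.
Reached (1/3) = 1. Collecting the sign flips along the way, the symbol is -1.

-1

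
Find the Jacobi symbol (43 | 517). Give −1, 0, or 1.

1

Reciprocity: 43 ≡ 3 and 517 ≡ 1 (mod 4), so (43/517) = +(517/43).
Reduce top mod 43: now compute (1/43).
Reached (1/43) = 1. Collecting the sign flips along the way, the symbol is +1.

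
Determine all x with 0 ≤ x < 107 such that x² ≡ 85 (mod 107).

37, 70

Since 107 ≡ 3 (mod 4), a square root of 85 is 85^((107+1)/4) = 85^27 mod 107.
Repeated squaring: 85^2≡56, 85^4≡33, 85^8≡19, 85^16≡40 (mod 107).
85^27 = 85^(16+8+2+1) ≡ 37 (mod 107).
Check: 37² = 1369 ≡ 85 (mod 107). The two roots are 37 and 70.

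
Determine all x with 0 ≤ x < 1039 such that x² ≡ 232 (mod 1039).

Since 1039 ≡ 3 (mod 4), a square root of 232 is 232^((1039+1)/4) = 232^260 mod 1039.
Repeated squaring: 232^2≡835, 232^4≡56, 232^8≡19, 232^16≡361, 232^32≡446, 232^64≡467, 232^128≡938, 232^256≡850 (mod 1039).
232^260 = 232^(256+4) ≡ 845 (mod 1039).
Check: 845² = 714025 ≡ 232 (mod 1039). The two roots are 194 and 845.

194, 845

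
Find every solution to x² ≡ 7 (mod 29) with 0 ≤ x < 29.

6, 23

29 ≡ 1 (mod 4), so we find a root by search.
Trying successive values, 6² = 36 ≡ 7 (mod 29). The other root is 29 − 6 = 23.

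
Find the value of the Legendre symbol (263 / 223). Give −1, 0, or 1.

-1

Euler's criterion: (263/223) ≡ 40^111 (mod 223).
40^2 ≡ 39 (mod 223)
40^4 ≡ 183 (mod 223)
40^8 ≡ 39 (mod 223)
40^16 ≡ 183 (mod 223)
40^32 ≡ 39 (mod 223)
40^64 ≡ 183 (mod 223)
40^111 = 40^(64+32+8+4+2+1) ≡ 222 (mod 223).
Result is 222 ≡ −1, so (263/223) = −1.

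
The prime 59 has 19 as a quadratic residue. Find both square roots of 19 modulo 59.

Since 59 ≡ 3 (mod 4), a square root of 19 is 19^((59+1)/4) = 19^15 mod 59.
Repeated squaring: 19^2≡7, 19^4≡49, 19^8≡41 (mod 59).
19^15 = 19^(8+4+2+1) ≡ 45 (mod 59).
Check: 45² = 2025 ≡ 19 (mod 59). The two roots are 14 and 45.

14, 45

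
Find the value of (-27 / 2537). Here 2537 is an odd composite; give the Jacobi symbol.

-1

First reduce: -27 ≡ 2510 (mod 2537).
Pull out 2: since 2537 ≡ 1 (mod 8), (2/2537) = +1.
Reciprocity: 1255 ≡ 3 and 2537 ≡ 1 (mod 4), so (1255/2537) = +(2537/1255).
Reduce top mod 1255: now compute (27/1255).
Reciprocity: 27 ≡ 3 and 1255 ≡ 3 (mod 4), so (27/1255) = −(1255/27).
Reduce top mod 27: now compute (13/27).
Reciprocity: 13 ≡ 1 and 27 ≡ 3 (mod 4), so (13/27) = +(27/13).
Reduce top mod 13: now compute (1/13).
Reached (1/13) = 1. Collecting the sign flips along the way, the symbol is -1.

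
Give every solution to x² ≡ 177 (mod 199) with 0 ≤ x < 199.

Since 199 ≡ 3 (mod 4), a square root of 177 is 177^((199+1)/4) = 177^50 mod 199.
Repeated squaring: 177^2≡86, 177^4≡33, 177^8≡94, 177^16≡80, 177^32≡32 (mod 199).
177^50 = 177^(32+16+2) ≡ 66 (mod 199).
Check: 66² = 4356 ≡ 177 (mod 199). The two roots are 66 and 133.

66, 133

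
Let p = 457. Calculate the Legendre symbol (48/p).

1

Pull out 2^4: since 457 ≡ 1 (mod 8), (2/457) = +1, so (2/457)^4 = +1.
Reciprocity: 3 ≡ 3 and 457 ≡ 1 (mod 4), so (3/457) = +(457/3).
Reduce top mod 3: now compute (1/3).
Reached (1/3) = 1. Collecting the sign flips along the way, the symbol is +1.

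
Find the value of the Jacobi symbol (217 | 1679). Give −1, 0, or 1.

Reciprocity: 217 ≡ 1 and 1679 ≡ 3 (mod 4), so (217/1679) = +(1679/217).
Reduce top mod 217: now compute (160/217).
Pull out 2^5: since 217 ≡ 1 (mod 8), (2/217) = +1, so (2/217)^5 = +1.
Reciprocity: 5 ≡ 1 and 217 ≡ 1 (mod 4), so (5/217) = +(217/5).
Reduce top mod 5: now compute (2/5).
Pull out 2: since 5 ≡ 5 (mod 8), (2/5) = -1.
Reached (1/5) = 1. Collecting the sign flips along the way, the symbol is -1.

-1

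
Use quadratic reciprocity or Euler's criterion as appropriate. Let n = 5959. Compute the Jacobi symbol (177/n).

Reciprocity: 177 ≡ 1 and 5959 ≡ 3 (mod 4), so (177/5959) = +(5959/177).
Reduce top mod 177: now compute (118/177).
Pull out 2: since 177 ≡ 1 (mod 8), (2/177) = +1.
Reciprocity: 59 ≡ 3 and 177 ≡ 1 (mod 4), so (59/177) = +(177/59).
Reduce top mod 59: now compute (0/59).
Top reduces to 0: gcd > 1, so the symbol is 0.

0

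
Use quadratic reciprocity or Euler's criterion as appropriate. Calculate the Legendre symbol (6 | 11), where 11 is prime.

-1

Pull out 2: since 11 ≡ 3 (mod 8), (2/11) = -1.
Reciprocity: 3 ≡ 3 and 11 ≡ 3 (mod 4), so (3/11) = −(11/3).
Reduce top mod 3: now compute (2/3).
Pull out 2: since 3 ≡ 3 (mod 8), (2/3) = -1.
Reached (1/3) = 1. Collecting the sign flips along the way, the symbol is -1.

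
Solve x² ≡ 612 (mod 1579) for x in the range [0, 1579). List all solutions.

Since 1579 ≡ 3 (mod 4), a square root of 612 is 612^((1579+1)/4) = 612^395 mod 1579.
Repeated squaring: 612^2≡321, 612^4≡406, 612^8≡620, 612^16≡703, 612^32≡1561, 612^64≡324, 612^128≡762, 612^256≡1151 (mod 1579).
612^395 = 612^(256+128+8+2+1) ≡ 625 (mod 1579).
Check: 625² = 390625 ≡ 612 (mod 1579). The two roots are 625 and 954.

625, 954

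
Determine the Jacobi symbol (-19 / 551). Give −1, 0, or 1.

First reduce: -19 ≡ 532 (mod 551).
Pull out 2^2: since 551 ≡ 7 (mod 8), (2/551) = +1, so (2/551)^2 = +1.
Reciprocity: 133 ≡ 1 and 551 ≡ 3 (mod 4), so (133/551) = +(551/133).
Reduce top mod 133: now compute (19/133).
Reciprocity: 19 ≡ 3 and 133 ≡ 1 (mod 4), so (19/133) = +(133/19).
Reduce top mod 19: now compute (0/19).
Top reduces to 0: gcd > 1, so the symbol is 0.

0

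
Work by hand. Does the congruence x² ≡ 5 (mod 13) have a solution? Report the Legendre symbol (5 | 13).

Reciprocity: 5 ≡ 1 and 13 ≡ 1 (mod 4), so (5/13) = +(13/5).
Reduce top mod 5: now compute (3/5).
Reciprocity: 3 ≡ 3 and 5 ≡ 1 (mod 4), so (3/5) = +(5/3).
Reduce top mod 3: now compute (2/3).
Pull out 2: since 3 ≡ 3 (mod 8), (2/3) = -1.
Reached (1/3) = 1. Collecting the sign flips along the way, the symbol is -1.

-1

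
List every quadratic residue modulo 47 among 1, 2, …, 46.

Square k = 1,…,23 (k and 47−k give the same square):
1²=1, 2²=4, 3²=9, 4²=16, 5²=25, 6²=36, 7²≡2, 8²≡17, 9²≡34, 10²≡6, 11²≡27, 12²≡3, 13²≡28, 14²≡8, 15²≡37, 16²≡21, 17²≡7, 18²≡42, 19²≡32, 20²≡24, 21²≡18, 22²≡14, 23²≡12 (mod 47).
So the quadratic residues mod 47 are {1, 2, 3, 4, 6, 7, 8, 9, 12, 14, 16, 17, 18, 21, 24, 25, 27, 28, 32, 34, 36, 37, 42}.

1,2,3,4,6,7,8,9,12,14,16,17,18,21,24,25,27,28,32,34,36,37,42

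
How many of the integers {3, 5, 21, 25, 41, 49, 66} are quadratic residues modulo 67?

3

(3/67) = -1 → non-residue.
(5/67) = -1 → non-residue.
(21/67) = +1 → QR.
(25/67) = +1 → QR.
(41/67) = -1 → non-residue.
(49/67) = +1 → QR.
(66/67) = -1 → non-residue.
Total quadratic residues among the 7: 3.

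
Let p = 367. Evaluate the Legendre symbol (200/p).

Pull out 2^3: since 367 ≡ 7 (mod 8), (2/367) = +1, so (2/367)^3 = +1.
Reciprocity: 25 ≡ 1 and 367 ≡ 3 (mod 4), so (25/367) = +(367/25).
Reduce top mod 25: now compute (17/25).
Reciprocity: 17 ≡ 1 and 25 ≡ 1 (mod 4), so (17/25) = +(25/17).
Reduce top mod 17: now compute (8/17).
Pull out 2^3: since 17 ≡ 1 (mod 8), (2/17) = +1, so (2/17)^3 = +1.
Reached (1/17) = 1. Collecting the sign flips along the way, the symbol is +1.

1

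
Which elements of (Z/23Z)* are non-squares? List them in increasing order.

5 7 10 11 14 15 17 19 20 21 22

Square k = 1,…,11 (k and 23−k give the same square):
1²=1, 2²=4, 3²=9, 4²=16, 5²≡2, 6²≡13, 7²≡3, 8²≡18, 9²≡12, 10²≡8, 11²≡6 (mod 23).
The residues are {1, 2, 3, 4, 6, 8, 9, 12, 13, 16, 18}; the non-residues are the remaining 11 nonzero classes.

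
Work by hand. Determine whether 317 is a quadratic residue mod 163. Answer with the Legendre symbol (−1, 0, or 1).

-1

Euler's criterion: (317/163) ≡ 154^81 (mod 163).
154^2 ≡ 81 (mod 163)
154^4 ≡ 41 (mod 163)
154^8 ≡ 51 (mod 163)
154^16 ≡ 156 (mod 163)
154^32 ≡ 49 (mod 163)
154^64 ≡ 119 (mod 163)
154^81 = 154^(64+16+1) ≡ 162 (mod 163).
Result is 162 ≡ −1, so (317/163) = −1.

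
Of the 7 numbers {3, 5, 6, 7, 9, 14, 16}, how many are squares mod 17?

2

(3/17) = -1 → non-residue.
(5/17) = -1 → non-residue.
(6/17) = -1 → non-residue.
(7/17) = -1 → non-residue.
(9/17) = +1 → QR.
(14/17) = -1 → non-residue.
(16/17) = +1 → QR.
Total quadratic residues among the 7: 2.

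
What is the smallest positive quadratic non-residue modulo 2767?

3

(2/2767) = +1, so 2 is a residue.
(3/2767) = −1, so 3 is the smallest positive non-residue mod 2767.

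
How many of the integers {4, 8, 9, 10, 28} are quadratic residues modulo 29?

(4/29) = +1 → QR.
(8/29) = -1 → non-residue.
(9/29) = +1 → QR.
(10/29) = -1 → non-residue.
(28/29) = +1 → QR.
Total quadratic residues among the 5: 3.

3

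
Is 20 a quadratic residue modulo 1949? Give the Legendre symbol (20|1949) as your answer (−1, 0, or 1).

1

Pull out 2^2: since 1949 ≡ 5 (mod 8), (2/1949) = -1, so (2/1949)^2 = +1.
Reciprocity: 5 ≡ 1 and 1949 ≡ 1 (mod 4), so (5/1949) = +(1949/5).
Reduce top mod 5: now compute (4/5).
Pull out 2^2: since 5 ≡ 5 (mod 8), (2/5) = -1, so (2/5)^2 = +1.
Reached (1/5) = 1. Collecting the sign flips along the way, the symbol is +1.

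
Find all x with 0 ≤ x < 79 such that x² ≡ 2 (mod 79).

Since 79 ≡ 3 (mod 4), a square root of 2 is 2^((79+1)/4) = 2^20 mod 79.
Repeated squaring: 2^2≡4, 2^4≡16, 2^8≡19, 2^16≡45 (mod 79).
2^20 = 2^(16+4) ≡ 9 (mod 79).
Check: 9² = 81 ≡ 2 (mod 79). The two roots are 9 and 70.

9, 70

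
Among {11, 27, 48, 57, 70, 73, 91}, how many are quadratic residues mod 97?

(11/97) = +1 → QR.
(27/97) = +1 → QR.
(48/97) = +1 → QR.
(57/97) = -1 → non-residue.
(70/97) = +1 → QR.
(73/97) = +1 → QR.
(91/97) = +1 → QR.
Total quadratic residues among the 7: 6.

6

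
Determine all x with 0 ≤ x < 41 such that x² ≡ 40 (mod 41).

41 ≡ 1 (mod 4), so we find a root by search.
Trying successive values, 9² = 81 ≡ 40 (mod 41). The other root is 41 − 9 = 32.

9, 32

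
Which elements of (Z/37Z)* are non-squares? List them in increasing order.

2, 5, 6, 8, 13, 14, 15, 17, 18, 19, 20, 22, 23, 24, 29, 31, 32, 35

Square k = 1,…,18 (k and 37−k give the same square):
1²=1, 2²=4, 3²=9, 4²=16, 5²=25, 6²=36, 7²≡12, 8²≡27, 9²≡7, 10²≡26, 11²≡10, 12²≡33, 13²≡21, 14²≡11, 15²≡3, 16²≡34, 17²≡30, 18²≡28 (mod 37).
The residues are {1, 3, 4, 7, 9, 10, 11, 12, 16, 21, 25, 26, 27, 28, 30, 33, 34, 36}; the non-residues are the remaining 18 nonzero classes.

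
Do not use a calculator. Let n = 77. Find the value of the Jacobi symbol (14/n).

Pull out 2: since 77 ≡ 5 (mod 8), (2/77) = -1.
Reciprocity: 7 ≡ 3 and 77 ≡ 1 (mod 4), so (7/77) = +(77/7).
Reduce top mod 7: now compute (0/7).
Top reduces to 0: gcd > 1, so the symbol is 0.

0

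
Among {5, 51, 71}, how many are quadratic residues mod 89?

(5/89) = +1 → QR.
(51/89) = -1 → non-residue.
(71/89) = +1 → QR.
Total quadratic residues among the 3: 2.

2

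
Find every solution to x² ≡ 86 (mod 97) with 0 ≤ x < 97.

97 ≡ 1 (mod 4), so we find a root by search.
Trying successive values, 38² = 1444 ≡ 86 (mod 97). The other root is 97 − 38 = 59.

38, 59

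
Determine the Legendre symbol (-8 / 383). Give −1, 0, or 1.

First reduce: -8 ≡ 375 (mod 383).
Reciprocity: 375 ≡ 3 and 383 ≡ 3 (mod 4), so (375/383) = −(383/375).
Reduce top mod 375: now compute (8/375).
Pull out 2^3: since 375 ≡ 7 (mod 8), (2/375) = +1, so (2/375)^3 = +1.
Reached (1/375) = 1. Collecting the sign flips along the way, the symbol is -1.

-1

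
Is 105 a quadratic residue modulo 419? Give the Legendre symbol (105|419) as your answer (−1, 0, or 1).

Reciprocity: 105 ≡ 1 and 419 ≡ 3 (mod 4), so (105/419) = +(419/105).
Reduce top mod 105: now compute (104/105).
Pull out 2^3: since 105 ≡ 1 (mod 8), (2/105) = +1, so (2/105)^3 = +1.
Reciprocity: 13 ≡ 1 and 105 ≡ 1 (mod 4), so (13/105) = +(105/13).
Reduce top mod 13: now compute (1/13).
Reached (1/13) = 1. Collecting the sign flips along the way, the symbol is +1.

1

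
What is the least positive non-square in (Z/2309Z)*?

(2/2309) = −1, so 2 is the smallest positive non-residue mod 2309.

2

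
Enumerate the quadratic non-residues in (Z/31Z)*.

3,6,11,12,13,15,17,21,22,23,24,26,27,29,30

Square k = 1,…,15 (k and 31−k give the same square):
1²=1, 2²=4, 3²=9, 4²=16, 5²=25, 6²≡5, 7²≡18, 8²≡2, 9²≡19, 10²≡7, 11²≡28, 12²≡20, 13²≡14, 14²≡10, 15²≡8 (mod 31).
The residues are {1, 2, 4, 5, 7, 8, 9, 10, 14, 16, 18, 19, 20, 25, 28}; the non-residues are the remaining 15 nonzero classes.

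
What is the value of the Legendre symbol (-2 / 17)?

1

Euler's criterion: (-2/17) ≡ 15^8 (mod 17).
15^2 ≡ 4 (mod 17)
15^4 ≡ 16 (mod 17)
15^8 ≡ 1 (mod 17)
15^8 = 15^(8) ≡ 1 (mod 17).
Result is 1, so (-2/17) = 1.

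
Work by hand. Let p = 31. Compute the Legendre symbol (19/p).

1

Reciprocity: 19 ≡ 3 and 31 ≡ 3 (mod 4), so (19/31) = −(31/19).
Reduce top mod 19: now compute (12/19).
Pull out 2^2: since 19 ≡ 3 (mod 8), (2/19) = -1, so (2/19)^2 = +1.
Reciprocity: 3 ≡ 3 and 19 ≡ 3 (mod 4), so (3/19) = −(19/3).
Reduce top mod 3: now compute (1/3).
Reached (1/3) = 1. Collecting the sign flips along the way, the symbol is +1.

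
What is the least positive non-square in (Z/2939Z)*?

(2/2939) = −1, so 2 is the smallest positive non-residue mod 2939.

2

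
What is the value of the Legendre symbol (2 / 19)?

Pull out 2: since 19 ≡ 3 (mod 8), (2/19) = -1.
Reached (1/19) = 1. Collecting the sign flips along the way, the symbol is -1.

-1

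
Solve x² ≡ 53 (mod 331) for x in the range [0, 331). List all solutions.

66, 265

Since 331 ≡ 3 (mod 4), a square root of 53 is 53^((331+1)/4) = 53^83 mod 331.
Repeated squaring: 53^2≡161, 53^4≡103, 53^8≡17, 53^16≡289, 53^32≡109, 53^64≡296 (mod 331).
53^83 = 53^(64+16+2+1) ≡ 265 (mod 331).
Check: 265² = 70225 ≡ 53 (mod 331). The two roots are 66 and 265.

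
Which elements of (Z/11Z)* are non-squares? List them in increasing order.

Square k = 1,…,5 (k and 11−k give the same square):
1²=1, 2²=4, 3²=9, 4²≡5, 5²≡3 (mod 11).
The residues are {1, 3, 4, 5, 9}; the non-residues are the remaining 5 nonzero classes.

2,6,7,8,10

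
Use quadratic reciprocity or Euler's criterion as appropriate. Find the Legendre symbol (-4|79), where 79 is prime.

-1

First reduce: -4 ≡ 75 (mod 79).
Reciprocity: 75 ≡ 3 and 79 ≡ 3 (mod 4), so (75/79) = −(79/75).
Reduce top mod 75: now compute (4/75).
Pull out 2^2: since 75 ≡ 3 (mod 8), (2/75) = -1, so (2/75)^2 = +1.
Reached (1/75) = 1. Collecting the sign flips along the way, the symbol is -1.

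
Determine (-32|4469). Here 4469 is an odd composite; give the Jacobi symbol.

-1

First reduce: -32 ≡ 4437 (mod 4469).
Reciprocity: 4437 ≡ 1 and 4469 ≡ 1 (mod 4), so (4437/4469) = +(4469/4437).
Reduce top mod 4437: now compute (32/4437).
Pull out 2^5: since 4437 ≡ 5 (mod 8), (2/4437) = -1, so (2/4437)^5 = -1.
Reached (1/4437) = 1. Collecting the sign flips along the way, the symbol is -1.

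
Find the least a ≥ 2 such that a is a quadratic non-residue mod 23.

(2/23) = +1, so 2 is a residue.
(3/23) = +1, so 3 is a residue.
(4/23) = +1, so 4 is a residue.
(5/23) = −1, so 5 is the smallest positive non-residue mod 23.

5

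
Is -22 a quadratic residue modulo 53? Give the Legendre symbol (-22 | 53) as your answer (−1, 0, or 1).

First reduce: -22 ≡ 31 (mod 53).
Reciprocity: 31 ≡ 3 and 53 ≡ 1 (mod 4), so (31/53) = +(53/31).
Reduce top mod 31: now compute (22/31).
Pull out 2: since 31 ≡ 7 (mod 8), (2/31) = +1.
Reciprocity: 11 ≡ 3 and 31 ≡ 3 (mod 4), so (11/31) = −(31/11).
Reduce top mod 11: now compute (9/11).
Reciprocity: 9 ≡ 1 and 11 ≡ 3 (mod 4), so (9/11) = +(11/9).
Reduce top mod 9: now compute (2/9).
Pull out 2: since 9 ≡ 1 (mod 8), (2/9) = +1.
Reached (1/9) = 1. Collecting the sign flips along the way, the symbol is -1.

-1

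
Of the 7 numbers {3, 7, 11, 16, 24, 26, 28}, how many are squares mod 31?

(3/31) = -1 → non-residue.
(7/31) = +1 → QR.
(11/31) = -1 → non-residue.
(16/31) = +1 → QR.
(24/31) = -1 → non-residue.
(26/31) = -1 → non-residue.
(28/31) = +1 → QR.
Total quadratic residues among the 7: 3.

3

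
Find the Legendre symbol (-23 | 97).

First reduce: -23 ≡ 74 (mod 97).
Pull out 2: since 97 ≡ 1 (mod 8), (2/97) = +1.
Reciprocity: 37 ≡ 1 and 97 ≡ 1 (mod 4), so (37/97) = +(97/37).
Reduce top mod 37: now compute (23/37).
Reciprocity: 23 ≡ 3 and 37 ≡ 1 (mod 4), so (23/37) = +(37/23).
Reduce top mod 23: now compute (14/23).
Pull out 2: since 23 ≡ 7 (mod 8), (2/23) = +1.
Reciprocity: 7 ≡ 3 and 23 ≡ 3 (mod 4), so (7/23) = −(23/7).
Reduce top mod 7: now compute (2/7).
Pull out 2: since 7 ≡ 7 (mod 8), (2/7) = +1.
Reached (1/7) = 1. Collecting the sign flips along the way, the symbol is -1.

-1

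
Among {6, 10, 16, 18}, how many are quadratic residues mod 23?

(6/23) = +1 → QR.
(10/23) = -1 → non-residue.
(16/23) = +1 → QR.
(18/23) = +1 → QR.
Total quadratic residues among the 4: 3.

3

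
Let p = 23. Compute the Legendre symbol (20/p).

-1

Pull out 2^2: since 23 ≡ 7 (mod 8), (2/23) = +1, so (2/23)^2 = +1.
Reciprocity: 5 ≡ 1 and 23 ≡ 3 (mod 4), so (5/23) = +(23/5).
Reduce top mod 5: now compute (3/5).
Reciprocity: 3 ≡ 3 and 5 ≡ 1 (mod 4), so (3/5) = +(5/3).
Reduce top mod 3: now compute (2/3).
Pull out 2: since 3 ≡ 3 (mod 8), (2/3) = -1.
Reached (1/3) = 1. Collecting the sign flips along the way, the symbol is -1.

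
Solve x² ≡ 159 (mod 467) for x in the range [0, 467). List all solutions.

Since 467 ≡ 3 (mod 4), a square root of 159 is 159^((467+1)/4) = 159^117 mod 467.
Repeated squaring: 159^2≡63, 159^4≡233, 159^8≡117, 159^16≡146, 159^32≡301, 159^64≡3 (mod 467).
159^117 = 159^(64+32+16+4+1) ≡ 227 (mod 467).
Check: 227² = 51529 ≡ 159 (mod 467). The two roots are 227 and 240.

227, 240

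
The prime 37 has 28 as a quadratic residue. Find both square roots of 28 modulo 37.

18, 19

37 ≡ 1 (mod 4), so we find a root by search.
Trying successive values, 18² = 324 ≡ 28 (mod 37). The other root is 37 − 18 = 19.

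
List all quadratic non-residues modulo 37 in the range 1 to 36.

Square k = 1,…,18 (k and 37−k give the same square):
1²=1, 2²=4, 3²=9, 4²=16, 5²=25, 6²=36, 7²≡12, 8²≡27, 9²≡7, 10²≡26, 11²≡10, 12²≡33, 13²≡21, 14²≡11, 15²≡3, 16²≡34, 17²≡30, 18²≡28 (mod 37).
The residues are {1, 3, 4, 7, 9, 10, 11, 12, 16, 21, 25, 26, 27, 28, 30, 33, 34, 36}; the non-residues are the remaining 18 nonzero classes.

2, 5, 6, 8, 13, 14, 15, 17, 18, 19, 20, 22, 23, 24, 29, 31, 32, 35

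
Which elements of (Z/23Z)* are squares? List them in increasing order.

Square k = 1,…,11 (k and 23−k give the same square):
1²=1, 2²=4, 3²=9, 4²=16, 5²≡2, 6²≡13, 7²≡3, 8²≡18, 9²≡12, 10²≡8, 11²≡6 (mod 23).
So the quadratic residues mod 23 are {1, 2, 3, 4, 6, 8, 9, 12, 13, 16, 18}.

1, 2, 3, 4, 6, 8, 9, 12, 13, 16, 18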